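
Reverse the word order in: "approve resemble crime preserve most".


Original: "approve resemble crime preserve most"
Words (1..n): approve | resemble | crime | preserve | most
Reversed (n..1): most | preserve | crime | resemble | approve
Result = "most preserve crime resemble approve"


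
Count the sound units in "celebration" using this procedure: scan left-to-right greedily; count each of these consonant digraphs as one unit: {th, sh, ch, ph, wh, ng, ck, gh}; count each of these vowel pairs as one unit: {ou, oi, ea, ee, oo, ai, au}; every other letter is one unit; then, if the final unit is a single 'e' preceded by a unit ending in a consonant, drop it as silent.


Word: "celebration" (11 letters)
Left-to-right scan:
  1. 'c' (letter)
  2. 'e' (letter)
  3. 'l' (letter)
  4. 'e' (letter)
  5. 'b' (letter)
  6. 'r' (letter)
  7. 'a' (letter)
  8. 't' (letter)
  9. 'i' (letter)
  10. 'o' (letter)
  11. 'n' (letter)
Units from scan: 11
Sound units = 11 units


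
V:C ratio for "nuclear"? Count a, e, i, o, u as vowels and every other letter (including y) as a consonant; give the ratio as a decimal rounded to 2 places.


Word: "nuclear"
Vowels (a,e,i,o,u): 3
Consonants: 4
Ratio = 3/4
= 0.75


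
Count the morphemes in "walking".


Word: "walking"
Morphemes: walk | -ing
Each morpheme carries meaning
= 2 morphemes


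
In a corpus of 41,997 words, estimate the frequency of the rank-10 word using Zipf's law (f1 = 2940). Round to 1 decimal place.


Zipf's law: f(r) = f(1) / r
f(1) = 2940
f(10) = 2940 / 10
= 294.0 occurrences


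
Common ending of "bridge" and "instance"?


Word 1: "bridge"
Word 2: "instance"
Comparing from end:
  Pos -1: 'e' == 'e'
  Pos -2: 'g' != 'c' (stop)
LCS = "e" (length 1)


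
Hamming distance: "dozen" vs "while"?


Comparing character by character (same length = 5):
  Pos 0: 'd' vs 'w' !=
  Pos 1: 'o' vs 'h' !=
  Pos 2: 'z' vs 'i' !=
  Pos 3: 'e' vs 'l' !=
  Pos 4: 'n' vs 'e' !=
Hamming distance = 5


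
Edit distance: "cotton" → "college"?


Word 1: "cotton" (length 6)
Word 2: "college" (length 7)
One optimal edit sequence (insert/delete/substitute each cost 1):
  1. keep 'c'
  2. keep 'o'
  3. insert 'l'  (+1)
  4. substitute 't' -> 'l'  (+1)
  5. substitute 't' -> 'e'  (+1)
  6. substitute 'o' -> 'g'  (+1)
  7. substitute 'n' -> 'e'  (+1)
Total edit operations: 5
Edit distance = 5


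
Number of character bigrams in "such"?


Word: "such" (length 4)
Number of 2-grams = length - 2 + 1 = 4 - 2 + 1
= 3


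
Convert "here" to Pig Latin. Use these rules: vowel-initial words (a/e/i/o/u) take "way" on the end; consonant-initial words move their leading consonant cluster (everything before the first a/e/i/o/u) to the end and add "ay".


Word: "here"
Starts with consonant(s) → move to end, add 'ay'
Consonant cluster: "h"
Pig Latin = "erehay"


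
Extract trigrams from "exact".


Word: "exact" (length 5)
Number of trigrams = 5 - 3 + 1 = 3
  Position 0: "exa"
  Position 1: "xac"
  Position 2: "act"
Trigrams = "exa", "xac", "act"


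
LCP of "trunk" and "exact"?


Word 1: "trunk"
Word 2: "exact"
Comparing from start:
  Pos 0: 't' != 'e' (stop)
LCP = "" (length 0)


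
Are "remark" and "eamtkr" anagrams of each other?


Word 1: "remark" → sorted: aekmrr
Word 2: "eamtkr" → sorted: aekmrt
Same letters? aekmrr != aekmrt
Anagram = No


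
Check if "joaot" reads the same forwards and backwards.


Word: "joaot"
Reversed: "toaoj"
Forward == Backward? joaot != toaoj
Palindrome = No


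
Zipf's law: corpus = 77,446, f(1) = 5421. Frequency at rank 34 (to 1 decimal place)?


Zipf's law: f(r) = f(1) / r
f(1) = 5421
f(34) = 5421 / 34
= 159.4 occurrences


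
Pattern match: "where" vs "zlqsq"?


Pattern of "where": [0, 1, 2, 3, 2]
Pattern of "zlqsq": [0, 1, 2, 3, 2]
Patterns match
Same pattern = Yes


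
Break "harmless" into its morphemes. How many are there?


Word: "harmless"
Morphemes: harm + -less
Each morpheme carries meaning
= 2 morphemes


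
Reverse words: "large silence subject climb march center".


Original: "large silence subject climb march center"
Words (1..n): large | silence | subject | climb | march | center
Reversed (n..1): center | march | climb | subject | silence | large
Result = "center march climb subject silence large"


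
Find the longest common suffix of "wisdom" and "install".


Word 1: "wisdom"
Word 2: "install"
Comparing from end:
  Pos -1: 'm' != 'l' (stop)
LCS = "" (length 0)


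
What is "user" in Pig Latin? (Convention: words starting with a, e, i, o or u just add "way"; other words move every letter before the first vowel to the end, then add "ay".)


Word: "user"
Starts with vowel → add 'way'
Pig Latin = "userway"


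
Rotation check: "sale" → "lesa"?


Word: "sale", Candidate: "lesa"
Method: check if candidate is substring of word+word
"salesale" contains "lesa"? Yes
Is rotation = Yes


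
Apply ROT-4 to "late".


Word: "late"
Shift: 4
Each letter → (letter + shift) mod 26:
  'l' (11) + 4 = 15 → 'p'
  'a' (0) + 4 = 4 → 'e'
  't' (19) + 4 = 23 → 'x'
  'e' (4) + 4 = 8 → 'i'
Result = "pexi"


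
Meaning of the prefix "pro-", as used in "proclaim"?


Prefix: pro-
Example: proclaim (pro- + claim)
Meaning = forward / in favor of


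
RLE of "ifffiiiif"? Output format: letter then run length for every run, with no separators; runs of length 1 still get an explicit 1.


String: "ifffiiiif"
Scanning for consecutive runs:
  'i' x 1
  'f' x 3
  'i' x 4
  'f' x 1
RLE = "i1f3i4f1"


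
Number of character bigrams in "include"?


Word: "include" (length 7)
Number of 2-grams = length - 2 + 1 = 7 - 2 + 1
= 6


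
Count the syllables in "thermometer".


Word: "thermometer"
Syllable breakdown: ther-mom-e-ter
Counting: 4 parts
= 4 syllables


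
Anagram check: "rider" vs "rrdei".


Word 1: "rider" → sorted: deirr
Word 2: "rrdei" → sorted: deirr
Same letters? deirr == deirr
Anagram = Yes


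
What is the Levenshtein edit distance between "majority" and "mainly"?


Word 1: "majority" (length 8)
Word 2: "mainly" (length 6)
One optimal edit sequence (insert/delete/substitute each cost 1):
  1. keep 'm'
  2. keep 'a'
  3. delete 'j'  (+1)
  4. delete 'o'  (+1)
  5. substitute 'r' -> 'i'  (+1)
  6. substitute 'i' -> 'n'  (+1)
  7. substitute 't' -> 'l'  (+1)
  8. keep 'y'
Total edit operations: 5
Edit distance = 5


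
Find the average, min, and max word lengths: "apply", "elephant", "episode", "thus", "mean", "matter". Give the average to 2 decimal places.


Lengths: "apply"=5, "elephant"=8, "episode"=7, "thus"=4, "mean"=4, "matter"=6
Sum = 34, Count = 6
Average = 34/6 = 5.67
= avg=5.67, min=4, max=8


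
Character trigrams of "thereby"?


Word: "thereby" (length 7)
Number of trigrams = 7 - 3 + 1 = 5
  Position 0: "the"
  Position 1: "her"
  Position 2: "ere"
  Position 3: "reb"
  Position 4: "eby"
Trigrams = "the", "her", "ere", "reb", "eby"


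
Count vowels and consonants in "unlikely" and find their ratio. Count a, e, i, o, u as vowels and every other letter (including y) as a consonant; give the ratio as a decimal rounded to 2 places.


Word: "unlikely"
Vowels (a,e,i,o,u): 3
Consonants: 5
Ratio = 3/5
= 0.60


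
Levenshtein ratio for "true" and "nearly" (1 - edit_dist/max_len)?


Word 1: "true" (length 4)
Word 2: "nearly" (length 6)
One optimal edit sequence:
  1. insert 'n'  (+1)
  2. insert 'e'  (+1)
  3. substitute 't' -> 'a'  (+1)
  4. keep 'r'
  5. substitute 'u' -> 'l'  (+1)
  6. substitute 'e' -> 'y'  (+1)
Edit distance = 5
Max length = max(4, 6) = 6
Similarity = 1 - 5/6
= 0.1667


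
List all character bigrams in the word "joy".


Word: "joy" (length 3)
Number of bigrams = 3 - 2 + 1 = 2
  Position 0: "jo"
  Position 1: "oy"
Bigrams = "jo", "oy"


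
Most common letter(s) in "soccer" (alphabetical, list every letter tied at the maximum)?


Word: "soccer"
Letter counts:
  'c': 2
  'e': 1
  'o': 1
  'r': 1
  's': 1
Maximum count = 2
Most frequent = 'c' (2 times each)


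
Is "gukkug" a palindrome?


Word: "gukkug"
Reversed: "gukkug"
Forward == Backward? gukkug == gukkug
Palindrome = Yes


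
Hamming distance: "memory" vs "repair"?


Comparing character by character (same length = 6):
  Pos 0: 'm' vs 'r' !=
  Pos 1: 'e' vs 'e' =
  Pos 2: 'm' vs 'p' !=
  Pos 3: 'o' vs 'a' !=
  Pos 4: 'r' vs 'i' !=
  Pos 5: 'y' vs 'r' !=
Hamming distance = 5


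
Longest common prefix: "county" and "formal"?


Word 1: "county"
Word 2: "formal"
Comparing from start:
  Pos 0: 'c' != 'f' (stop)
LCP = "" (length 0)


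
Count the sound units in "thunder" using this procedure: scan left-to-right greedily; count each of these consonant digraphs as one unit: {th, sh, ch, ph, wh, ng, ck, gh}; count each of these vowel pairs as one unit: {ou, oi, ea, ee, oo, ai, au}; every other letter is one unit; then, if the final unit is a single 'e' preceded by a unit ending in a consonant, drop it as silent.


Word: "thunder" (7 letters)
Left-to-right scan:
  [1] 'th' (digraph)
  [2] 'u' (letter)
  [3] 'n' (letter)
  [4] 'd' (letter)
  [5] 'e' (letter)
  [6] 'r' (letter)
Units from scan: 6
Sound units = 6 units


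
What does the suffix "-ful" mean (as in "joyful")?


Suffix: -ful
Example: joyful = joy + -ful
Meaning = full of


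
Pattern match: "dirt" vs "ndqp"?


Pattern of "dirt": [0, 1, 2, 3]
Pattern of "ndqp": [0, 1, 2, 3]
Patterns match
Same pattern = Yes


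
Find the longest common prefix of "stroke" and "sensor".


Word 1: "stroke"
Word 2: "sensor"
Comparing from start:
  Pos 0: 's' == 's'
  Pos 1: 't' != 'e' (stop)
LCP = "s" (length 1)


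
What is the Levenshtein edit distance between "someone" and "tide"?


Word 1: "someone" (length 7)
Word 2: "tide" (length 4)
One optimal edit sequence (insert/delete/substitute each cost 1):
  1. delete 's'  (+1)
  2. delete 'o'  (+1)
  3. delete 'm'  (+1)
  4. substitute 'e' -> 't'  (+1)
  5. substitute 'o' -> 'i'  (+1)
  6. substitute 'n' -> 'd'  (+1)
  7. keep 'e'
Total edit operations: 6
Edit distance = 6


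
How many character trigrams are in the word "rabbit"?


Word: "rabbit" (length 6)
Number of 3-grams = length - 3 + 1 = 6 - 3 + 1
= 4


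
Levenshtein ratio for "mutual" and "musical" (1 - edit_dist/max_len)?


Word 1: "mutual" (length 6)
Word 2: "musical" (length 7)
One optimal edit sequence:
  1. keep 'm'
  2. keep 'u'
  3. insert 's'  (+1)
  4. substitute 't' -> 'i'  (+1)
  5. substitute 'u' -> 'c'  (+1)
  6. keep 'a'
  7. keep 'l'
Edit distance = 3
Max length = max(6, 7) = 7
Similarity = 1 - 3/7
= 0.5714


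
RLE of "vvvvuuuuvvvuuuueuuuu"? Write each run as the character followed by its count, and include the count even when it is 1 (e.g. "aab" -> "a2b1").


String: "vvvvuuuuvvvuuuueuuuu"
Scanning for consecutive runs:
  'v' x 4
  'u' x 4
  'v' x 3
  'u' x 4
  'e' x 1
  'u' x 4
RLE = "v4u4v3u4e1u4"


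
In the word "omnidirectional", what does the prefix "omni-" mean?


Prefix: omni-
As in: omnidirectional -> omni- + directional
Meaning = all


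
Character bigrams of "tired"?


Word: "tired" (length 5)
Number of bigrams = 5 - 2 + 1 = 4
  Position 0: "ti"
  Position 1: "ir"
  Position 2: "re"
  Position 3: "ed"
Bigrams = "ti", "ir", "re", "ed"


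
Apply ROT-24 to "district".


Word: "district"
Shift: 24
Each letter → (letter + shift) mod 26:
  'd' (3) + 24 = 1 → 'b'
  'i' (8) + 24 = 6 → 'g'
  's' (18) + 24 = 16 → 'q'
  't' (19) + 24 = 17 → 'r'
  'r' (17) + 24 = 15 → 'p'
  'i' (8) + 24 = 6 → 'g'
  'c' (2) + 24 = 0 → 'a'
  't' (19) + 24 = 17 → 'r'
Result = "bgqrpgar"


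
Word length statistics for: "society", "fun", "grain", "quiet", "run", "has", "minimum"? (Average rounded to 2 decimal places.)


Lengths: "society"=7, "fun"=3, "grain"=5, "quiet"=5, "run"=3, "has"=3, "minimum"=7
Sum = 33, Count = 7
Average = 33/7 = 4.71
= avg=4.71, min=3, max=7


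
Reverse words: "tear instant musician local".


Original: "tear instant musician local"
Words (1..n): tear | instant | musician | local
Reversed (n..1): local | musician | instant | tear
Result = "local musician instant tear"


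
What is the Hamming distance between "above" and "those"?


Comparing character by character (same length = 5):
  Pos 0: 'a' vs 't' !=
  Pos 1: 'b' vs 'h' !=
  Pos 2: 'o' vs 'o' =
  Pos 3: 'v' vs 's' !=
  Pos 4: 'e' vs 'e' =
Hamming distance = 3


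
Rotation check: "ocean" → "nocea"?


Word: "ocean", Candidate: "nocea"
Method: check if candidate is substring of word+word
"oceanocean" contains "nocea"? Yes
Is rotation = Yes


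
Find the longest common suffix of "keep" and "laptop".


Word 1: "keep"
Word 2: "laptop"
Comparing from end:
  Pos -1: 'p' == 'p'
  Pos -2: 'e' != 'o' (stop)
LCS = "p" (length 1)


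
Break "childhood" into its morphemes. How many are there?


Word: "childhood"
Morphemes: child | -hood
Each morpheme carries meaning
= 2 morphemes


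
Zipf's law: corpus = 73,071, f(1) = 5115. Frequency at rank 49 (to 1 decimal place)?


Zipf's law: f(r) = f(1) / r
f(1) = 5115
f(49) = 5115 / 49
= 104.4 occurrences


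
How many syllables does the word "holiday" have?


Word: "holiday"
Syllable breakdown: hol-i-day
Counting: 3 parts
= 3 syllables


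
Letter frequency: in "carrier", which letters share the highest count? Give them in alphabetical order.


Word: "carrier"
Letter counts:
  'a': 1
  'c': 1
  'e': 1
  'i': 1
  'r': 3
Maximum count = 3
Most frequent = 'r' (3 times each)


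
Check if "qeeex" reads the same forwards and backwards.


Word: "qeeex"
Reversed: "xeeeq"
Forward == Backward? qeeex != xeeeq
Palindrome = No


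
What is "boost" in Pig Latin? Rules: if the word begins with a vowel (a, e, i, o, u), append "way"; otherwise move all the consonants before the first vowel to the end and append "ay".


Word: "boost"
Starts with consonant(s) → move to end, add 'ay'
Consonant cluster: "b"
Pig Latin = "oostbay"


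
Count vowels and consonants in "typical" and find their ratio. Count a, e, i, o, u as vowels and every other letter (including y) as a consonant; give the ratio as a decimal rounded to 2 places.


Word: "typical"
Vowels (a,e,i,o,u): 2
Consonants: 5
Ratio = 2/5
= 0.40


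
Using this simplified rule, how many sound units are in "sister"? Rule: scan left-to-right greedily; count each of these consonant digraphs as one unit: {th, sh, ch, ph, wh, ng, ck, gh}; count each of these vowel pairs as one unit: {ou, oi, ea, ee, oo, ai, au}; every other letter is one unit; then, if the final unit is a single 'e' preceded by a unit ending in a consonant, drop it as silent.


Word: "sister" (6 letters)
Left-to-right scan:
  1. 's' (letter)
  2. 'i' (letter)
  3. 's' (letter)
  4. 't' (letter)
  5. 'e' (letter)
  6. 'r' (letter)
Units from scan: 6
Sound units = 6 units


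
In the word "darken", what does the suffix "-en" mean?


Suffix: -en
As in: darken -> dark + -en
Meaning = to make / become


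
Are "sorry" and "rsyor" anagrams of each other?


Word 1: "sorry" → sorted: orrsy
Word 2: "rsyor" → sorted: orrsy
Same letters? orrsy == orrsy
Anagram = Yes


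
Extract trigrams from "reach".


Word: "reach" (length 5)
Number of trigrams = 5 - 3 + 1 = 3
  Position 0: "rea"
  Position 1: "eac"
  Position 2: "ach"
Trigrams = "rea", "eac", "ach"


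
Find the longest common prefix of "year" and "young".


Word 1: "year"
Word 2: "young"
Comparing from start:
  Pos 0: 'y' == 'y'
  Pos 1: 'e' != 'o' (stop)
LCP = "y" (length 1)


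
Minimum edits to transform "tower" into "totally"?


Word 1: "tower" (length 5)
Word 2: "totally" (length 7)
One optimal edit sequence (insert/delete/substitute each cost 1):
  1. keep 't'
  2. keep 'o'
  3. insert 't'  (+1)
  4. insert 'a'  (+1)
  5. substitute 'w' -> 'l'  (+1)
  6. substitute 'e' -> 'l'  (+1)
  7. substitute 'r' -> 'y'  (+1)
Total edit operations: 5
Edit distance = 5


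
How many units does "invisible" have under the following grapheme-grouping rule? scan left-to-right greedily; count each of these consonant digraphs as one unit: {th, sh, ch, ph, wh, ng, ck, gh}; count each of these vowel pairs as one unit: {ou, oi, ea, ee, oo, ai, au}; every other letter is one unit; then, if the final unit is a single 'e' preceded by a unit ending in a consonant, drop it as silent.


Word: "invisible" (9 letters)
Left-to-right scan:
  1. 'i' (letter)
  2. 'n' (letter)
  3. 'v' (letter)
  4. 'i' (letter)
  5. 's' (letter)
  6. 'i' (letter)
  7. 'b' (letter)
  8. 'l' (letter)
  9. 'e' (letter)
Units from scan: 9
Final unit is 'e' after a consonant -> drop as silent (-1)
Sound units = 8 units


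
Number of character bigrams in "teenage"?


Word: "teenage" (length 7)
Number of 2-grams = length - 2 + 1 = 7 - 2 + 1
= 6


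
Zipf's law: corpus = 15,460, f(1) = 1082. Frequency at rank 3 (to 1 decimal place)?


Zipf's law: f(r) = f(1) / r
f(1) = 1082
f(3) = 1082 / 3
= 360.7 occurrences


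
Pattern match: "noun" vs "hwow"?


Pattern of "noun": [0, 1, 2, 0]
Pattern of "hwow": [0, 1, 2, 1]
Patterns do not match
Same pattern = No


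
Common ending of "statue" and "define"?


Word 1: "statue"
Word 2: "define"
Comparing from end:
  Pos -1: 'e' == 'e'
  Pos -2: 'u' != 'n' (stop)
LCS = "e" (length 1)


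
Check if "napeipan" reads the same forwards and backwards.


Word: "napeipan"
Reversed: "napiepan"
Forward == Backward? napeipan != napiepan
Palindrome = No


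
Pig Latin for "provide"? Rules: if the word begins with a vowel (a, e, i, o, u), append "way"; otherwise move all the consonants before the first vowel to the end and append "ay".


Word: "provide"
Starts with consonant(s) → move to end, add 'ay'
Consonant cluster: "pr"
Pig Latin = "ovidepray"


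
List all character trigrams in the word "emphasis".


Word: "emphasis" (length 8)
Number of trigrams = 8 - 3 + 1 = 6
  Position 0: "emp"
  Position 1: "mph"
  Position 2: "pha"
  Position 3: "has"
  Position 4: "asi"
  Position 5: "sis"
Trigrams = "emp", "mph", "pha", "has", "asi", "sis"


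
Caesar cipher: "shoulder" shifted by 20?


Word: "shoulder"
Shift: 20
Each letter → (letter + shift) mod 26:
  's' (18) + 20 = 12 → 'm'
  'h' (7) + 20 = 1 → 'b'
  'o' (14) + 20 = 8 → 'i'
  'u' (20) + 20 = 14 → 'o'
  'l' (11) + 20 = 5 → 'f'
  'd' (3) + 20 = 23 → 'x'
  'e' (4) + 20 = 24 → 'y'
  'r' (17) + 20 = 11 → 'l'
Result = "mbiofxyl"


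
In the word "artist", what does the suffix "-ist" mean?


Suffix: -ist
As in: artist -> art + -ist
Meaning = one who practices


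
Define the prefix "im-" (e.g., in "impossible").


Prefix: im-
As in: impossible -> im- + possible
Meaning = not / into


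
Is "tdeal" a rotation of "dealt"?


Word: "dealt", Candidate: "tdeal"
Method: check if candidate is substring of word+word
"dealtdealt" contains "tdeal"? Yes
Is rotation = Yes


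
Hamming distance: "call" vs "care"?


Comparing character by character (same length = 4):
  Pos 0: 'c' vs 'c' =
  Pos 1: 'a' vs 'a' =
  Pos 2: 'l' vs 'r' !=
  Pos 3: 'l' vs 'e' !=
Hamming distance = 2


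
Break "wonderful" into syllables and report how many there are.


Word: "wonderful"
Syllable breakdown: won · der · ful
Counting: 3 parts
= 3 syllables


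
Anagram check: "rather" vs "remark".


Word 1: "rather" → sorted: aehrrt
Word 2: "remark" → sorted: aekmrr
Same letters? aehrrt != aekmrr
Anagram = No


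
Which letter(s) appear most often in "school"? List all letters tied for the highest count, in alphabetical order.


Word: "school"
Letter counts:
  'c': 1
  'h': 1
  'l': 1
  'o': 2
  's': 1
Maximum count = 2
Most frequent = 'o' (2 times each)


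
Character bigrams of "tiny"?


Word: "tiny" (length 4)
Number of bigrams = 4 - 2 + 1 = 3
  Position 0: "ti"
  Position 1: "in"
  Position 2: "ny"
Bigrams = "ti", "in", "ny"


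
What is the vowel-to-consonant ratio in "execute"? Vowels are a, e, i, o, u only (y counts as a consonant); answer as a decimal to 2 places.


Word: "execute"
Vowels (a,e,i,o,u): 4
Consonants: 3
Ratio = 4/3
= 1.33


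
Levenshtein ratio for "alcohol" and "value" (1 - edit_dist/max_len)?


Word 1: "alcohol" (length 7)
Word 2: "value" (length 5)
One optimal edit sequence:
  1. insert 'v'  (+1)
  2. keep 'a'
  3. keep 'l'
  4. delete 'c'  (+1)
  5. delete 'o'  (+1)
  6. delete 'h'  (+1)
  7. substitute 'o' -> 'u'  (+1)
  8. substitute 'l' -> 'e'  (+1)
Edit distance = 6
Max length = max(7, 5) = 7
Similarity = 1 - 6/7
= 0.1429


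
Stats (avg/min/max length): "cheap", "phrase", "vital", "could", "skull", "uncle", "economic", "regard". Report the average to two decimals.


Lengths: "cheap"=5, "phrase"=6, "vital"=5, "could"=5, "skull"=5, "uncle"=5, "economic"=8, "regard"=6
Sum = 45, Count = 8
Average = 45/8 = 5.63
= avg=5.63, min=5, max=8


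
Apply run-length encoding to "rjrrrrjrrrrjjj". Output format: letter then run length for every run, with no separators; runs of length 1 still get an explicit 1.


String: "rjrrrrjrrrrjjj"
Scanning for consecutive runs:
  'r' x 1
  'j' x 1
  'r' x 4
  'j' x 1
  'r' x 4
  'j' x 3
RLE = "r1j1r4j1r4j3"


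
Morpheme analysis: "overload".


Word: "overload"
Morphemes: over- | load
Each morpheme carries meaning
= 2 morphemes


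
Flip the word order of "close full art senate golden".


Original: "close full art senate golden"
Words (1..n): close | full | art | senate | golden
Reversed (n..1): golden | senate | art | full | close
Result = "golden senate art full close"


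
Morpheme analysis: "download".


Word: "download"
Morphemes: down- / load
Each morpheme carries meaning
= 2 morphemes


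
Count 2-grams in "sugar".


Word: "sugar" (length 5)
Number of 2-grams = length - 2 + 1 = 5 - 2 + 1
= 4


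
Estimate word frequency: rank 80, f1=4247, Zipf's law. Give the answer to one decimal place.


Zipf's law: f(r) = f(1) / r
f(1) = 4247
f(80) = 4247 / 80
= 53.1 occurrences


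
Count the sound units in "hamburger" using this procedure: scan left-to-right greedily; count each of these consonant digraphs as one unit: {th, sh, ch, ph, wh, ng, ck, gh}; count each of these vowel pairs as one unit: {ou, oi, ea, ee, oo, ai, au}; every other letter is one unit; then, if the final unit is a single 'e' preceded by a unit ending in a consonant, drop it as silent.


Word: "hamburger" (9 letters)
Left-to-right scan:
  [1] 'h' (letter)
  [2] 'a' (letter)
  [3] 'm' (letter)
  [4] 'b' (letter)
  [5] 'u' (letter)
  [6] 'r' (letter)
  [7] 'g' (letter)
  [8] 'e' (letter)
  [9] 'r' (letter)
Units from scan: 9
Sound units = 9 units


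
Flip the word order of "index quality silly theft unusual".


Original: "index quality silly theft unusual"
Words (1..n): index | quality | silly | theft | unusual
Reversed (n..1): unusual | theft | silly | quality | index
Result = "unusual theft silly quality index"


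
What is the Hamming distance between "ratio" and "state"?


Comparing character by character (same length = 5):
  Pos 0: 'r' vs 's' !=
  Pos 1: 'a' vs 't' !=
  Pos 2: 't' vs 'a' !=
  Pos 3: 'i' vs 't' !=
  Pos 4: 'o' vs 'e' !=
Hamming distance = 5


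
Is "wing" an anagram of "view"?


Word 1: "view" → sorted: eivw
Word 2: "wing" → sorted: ginw
Same letters? eivw != ginw
Anagram = No


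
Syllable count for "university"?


Word: "university"
Syllable breakdown: u / ni / ver / si / ty
Counting: 5 parts
= 5 syllables


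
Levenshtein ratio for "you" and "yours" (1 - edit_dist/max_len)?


Word 1: "you" (length 3)
Word 2: "yours" (length 5)
One optimal edit sequence:
  1. keep 'y'
  2. keep 'o'
  3. keep 'u'
  4. insert 'r'  (+1)
  5. insert 's'  (+1)
Edit distance = 2
Max length = max(3, 5) = 5
Similarity = 1 - 2/5
= 0.6000


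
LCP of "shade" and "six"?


Word 1: "shade"
Word 2: "six"
Comparing from start:
  Pos 0: 's' == 's'
  Pos 1: 'h' != 'i' (stop)
LCP = "s" (length 1)


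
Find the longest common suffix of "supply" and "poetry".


Word 1: "supply"
Word 2: "poetry"
Comparing from end:
  Pos -1: 'y' == 'y'
  Pos -2: 'l' != 'r' (stop)
LCS = "y" (length 1)


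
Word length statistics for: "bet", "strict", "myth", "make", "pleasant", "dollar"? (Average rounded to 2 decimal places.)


Lengths: "bet"=3, "strict"=6, "myth"=4, "make"=4, "pleasant"=8, "dollar"=6
Sum = 31, Count = 6
Average = 31/6 = 5.17
= avg=5.17, min=3, max=8


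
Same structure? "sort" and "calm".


Pattern of "sort": [0, 1, 2, 3]
Pattern of "calm": [0, 1, 2, 3]
Patterns match
Same pattern = Yes


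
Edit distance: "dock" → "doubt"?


Word 1: "dock" (length 4)
Word 2: "doubt" (length 5)
One optimal edit sequence (insert/delete/substitute each cost 1):
  1. keep 'd'
  2. keep 'o'
  3. insert 'u'  (+1)
  4. substitute 'c' -> 'b'  (+1)
  5. substitute 'k' -> 't'  (+1)
Total edit operations: 3
Edit distance = 3


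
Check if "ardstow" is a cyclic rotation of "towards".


Word: "towards", Candidate: "ardstow"
Method: check if candidate is substring of word+word
"towardstowards" contains "ardstow"? Yes
Is rotation = Yes


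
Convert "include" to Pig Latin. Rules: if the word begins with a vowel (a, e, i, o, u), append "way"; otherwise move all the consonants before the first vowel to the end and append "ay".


Word: "include"
Starts with vowel → add 'way'
Pig Latin = "includeway"


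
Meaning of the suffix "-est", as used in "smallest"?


Suffix: -est
As in: smallest -> small + -est
Meaning = most


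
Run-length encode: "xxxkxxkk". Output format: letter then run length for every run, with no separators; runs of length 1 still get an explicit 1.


String: "xxxkxxkk"
Scanning for consecutive runs:
  'x' x 3
  'k' x 1
  'x' x 2
  'k' x 2
RLE = "x3k1x2k2"


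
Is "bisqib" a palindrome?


Word: "bisqib"
Reversed: "biqsib"
Forward == Backward? bisqib != biqsib
Palindrome = No


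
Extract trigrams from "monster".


Word: "monster" (length 7)
Number of trigrams = 7 - 3 + 1 = 5
  Position 0: "mon"
  Position 1: "ons"
  Position 2: "nst"
  Position 3: "ste"
  Position 4: "ter"
Trigrams = "mon", "ons", "nst", "ste", "ter"


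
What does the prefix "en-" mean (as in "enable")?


Prefix: en-
As in: enable -> en- + able
Meaning = cause to / put into


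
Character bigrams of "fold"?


Word: "fold" (length 4)
Number of bigrams = 4 - 2 + 1 = 3
  Position 0: "fo"
  Position 1: "ol"
  Position 2: "ld"
Bigrams = "fo", "ol", "ld"


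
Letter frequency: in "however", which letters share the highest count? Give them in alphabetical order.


Word: "however"
Letter counts:
  'e': 2
  'h': 1
  'o': 1
  'r': 1
  'v': 1
  'w': 1
Maximum count = 2
Most frequent = 'e' (2 times each)


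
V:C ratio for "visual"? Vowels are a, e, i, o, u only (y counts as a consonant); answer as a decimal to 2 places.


Word: "visual"
Vowels (a,e,i,o,u): 3
Consonants: 3
Ratio = 3/3
= 1.00


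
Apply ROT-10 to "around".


Word: "around"
Shift: 10
Each letter → (letter + shift) mod 26:
  'a' (0) + 10 = 10 → 'k'
  'r' (17) + 10 = 1 → 'b'
  'o' (14) + 10 = 24 → 'y'
  'u' (20) + 10 = 4 → 'e'
  'n' (13) + 10 = 23 → 'x'
  'd' (3) + 10 = 13 → 'n'
Result = "kbyexn"


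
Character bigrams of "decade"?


Word: "decade" (length 6)
Number of bigrams = 6 - 2 + 1 = 5
  Position 0: "de"
  Position 1: "ec"
  Position 2: "ca"
  Position 3: "ad"
  Position 4: "de"
Bigrams = "de", "ec", "ca", "ad", "de"


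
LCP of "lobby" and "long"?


Word 1: "lobby"
Word 2: "long"
Comparing from start:
  Pos 0: 'l' == 'l'
  Pos 1: 'o' == 'o'
  Pos 2: 'b' != 'n' (stop)
LCP = "lo" (length 2)


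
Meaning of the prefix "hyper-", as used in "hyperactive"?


Prefix: hyper-
As in: hyperactive -> hyper- + active
Meaning = over / excessive


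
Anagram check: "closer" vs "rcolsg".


Word 1: "closer" → sorted: celors
Word 2: "rcolsg" → sorted: cglors
Same letters? celors != cglors
Anagram = No


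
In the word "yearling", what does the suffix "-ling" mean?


Suffix: -ling
Example: yearling (year + -ling)
Meaning = small / young


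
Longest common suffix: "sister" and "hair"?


Word 1: "sister"
Word 2: "hair"
Comparing from end:
  Pos -1: 'r' == 'r'
  Pos -2: 'e' != 'i' (stop)
LCS = "r" (length 1)


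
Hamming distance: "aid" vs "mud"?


Comparing character by character (same length = 3):
  Pos 0: 'a' vs 'm' !=
  Pos 1: 'i' vs 'u' !=
  Pos 2: 'd' vs 'd' =
Hamming distance = 2


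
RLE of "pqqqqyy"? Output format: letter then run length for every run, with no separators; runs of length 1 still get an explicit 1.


String: "pqqqqyy"
Scanning for consecutive runs:
  'p' x 1
  'q' x 4
  'y' x 2
RLE = "p1q4y2"


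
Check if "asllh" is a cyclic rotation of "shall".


Word: "shall", Candidate: "asllh"
Method: check if candidate is substring of word+word
"shallshall" contains "asllh"? No
Is rotation = No


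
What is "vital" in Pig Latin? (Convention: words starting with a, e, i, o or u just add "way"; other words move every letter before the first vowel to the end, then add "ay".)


Word: "vital"
Starts with consonant(s) → move to end, add 'ay'
Consonant cluster: "v"
Pig Latin = "italvay"


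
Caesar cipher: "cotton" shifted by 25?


Word: "cotton"
Shift: 25
Each letter → (letter + shift) mod 26:
  'c' (2) + 25 = 1 → 'b'
  'o' (14) + 25 = 13 → 'n'
  't' (19) + 25 = 18 → 's'
  't' (19) + 25 = 18 → 's'
  'o' (14) + 25 = 13 → 'n'
  'n' (13) + 25 = 12 → 'm'
Result = "bnssnm"


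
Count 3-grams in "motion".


Word: "motion" (length 6)
Number of 3-grams = length - 3 + 1 = 6 - 3 + 1
= 4


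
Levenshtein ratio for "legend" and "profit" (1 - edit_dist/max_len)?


Word 1: "legend" (length 6)
Word 2: "profit" (length 6)
One optimal edit sequence:
  1. substitute 'l' -> 'p'  (+1)
  2. substitute 'e' -> 'r'  (+1)
  3. substitute 'g' -> 'o'  (+1)
  4. substitute 'e' -> 'f'  (+1)
  5. substitute 'n' -> 'i'  (+1)
  6. substitute 'd' -> 't'  (+1)
Edit distance = 6
Max length = max(6, 6) = 6
Similarity = 1 - 6/6
= 0.0000


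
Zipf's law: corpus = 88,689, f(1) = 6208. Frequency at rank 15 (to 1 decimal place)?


Zipf's law: f(r) = f(1) / r
f(1) = 6208
f(15) = 6208 / 15
= 413.9 occurrences


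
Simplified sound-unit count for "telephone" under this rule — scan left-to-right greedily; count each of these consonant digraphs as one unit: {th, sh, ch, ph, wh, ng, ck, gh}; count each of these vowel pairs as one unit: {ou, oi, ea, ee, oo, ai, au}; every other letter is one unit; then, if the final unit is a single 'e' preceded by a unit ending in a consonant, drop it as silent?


Word: "telephone" (9 letters)
Left-to-right scan:
  1. 't' (letter)
  2. 'e' (letter)
  3. 'l' (letter)
  4. 'e' (letter)
  5. 'ph' (digraph)
  6. 'o' (letter)
  7. 'n' (letter)
  8. 'e' (letter)
Units from scan: 8
Final unit is 'e' after a consonant -> drop as silent (-1)
Sound units = 7 units


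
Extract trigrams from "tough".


Word: "tough" (length 5)
Number of trigrams = 5 - 3 + 1 = 3
  Position 0: "tou"
  Position 1: "oug"
  Position 2: "ugh"
Trigrams = "tou", "oug", "ugh"


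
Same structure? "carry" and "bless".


Pattern of "carry": [0, 1, 2, 2, 3]
Pattern of "bless": [0, 1, 2, 3, 3]
Patterns do not match
Same pattern = No


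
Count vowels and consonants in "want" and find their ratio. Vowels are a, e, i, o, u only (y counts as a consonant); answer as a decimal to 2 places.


Word: "want"
Vowels (a,e,i,o,u): 1
Consonants: 3
Ratio = 1/3
= 0.33


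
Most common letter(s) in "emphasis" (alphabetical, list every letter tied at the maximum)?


Word: "emphasis"
Letter counts:
  'a': 1
  'e': 1
  'h': 1
  'i': 1
  'm': 1
  'p': 1
  's': 2
Maximum count = 2
Most frequent = 's' (2 times each)


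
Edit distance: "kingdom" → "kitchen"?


Word 1: "kingdom" (length 7)
Word 2: "kitchen" (length 7)
One optimal edit sequence (insert/delete/substitute each cost 1):
  1. keep 'k'
  2. keep 'i'
  3. substitute 'n' -> 't'  (+1)
  4. substitute 'g' -> 'c'  (+1)
  5. substitute 'd' -> 'h'  (+1)
  6. substitute 'o' -> 'e'  (+1)
  7. substitute 'm' -> 'n'  (+1)
Total edit operations: 5
Edit distance = 5


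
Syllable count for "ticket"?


Word: "ticket"
Syllable breakdown: tick / et
Counting: 2 parts
= 2 syllables


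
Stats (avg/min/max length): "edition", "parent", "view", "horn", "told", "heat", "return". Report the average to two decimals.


Lengths: "edition"=7, "parent"=6, "view"=4, "horn"=4, "told"=4, "heat"=4, "return"=6
Sum = 35, Count = 7
Average = 35/7 = 5.00
= avg=5.00, min=4, max=7


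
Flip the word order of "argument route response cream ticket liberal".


Original: "argument route response cream ticket liberal"
Words (1..n): argument | route | response | cream | ticket | liberal
Reversed (n..1): liberal | ticket | cream | response | route | argument
Result = "liberal ticket cream response route argument"


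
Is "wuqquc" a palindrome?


Word: "wuqquc"
Reversed: "cuqquw"
Forward == Backward? wuqquc != cuqquw
Palindrome = No


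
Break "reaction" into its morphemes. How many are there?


Word: "reaction"
Morphemes: re- + act + -ion
Each morpheme carries meaning
= 3 morphemes


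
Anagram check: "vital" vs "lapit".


Word 1: "vital" → sorted: ailtv
Word 2: "lapit" → sorted: ailpt
Same letters? ailtv != ailpt
Anagram = No


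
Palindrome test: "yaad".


Word: "yaad"
Reversed: "daay"
Forward == Backward? yaad != daay
Palindrome = No


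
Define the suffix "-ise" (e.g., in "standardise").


Suffix: -ise
Example: standardise = standard + -ise
Meaning = to make


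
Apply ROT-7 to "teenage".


Word: "teenage"
Shift: 7
Each letter → (letter + shift) mod 26:
  't' (19) + 7 = 0 → 'a'
  'e' (4) + 7 = 11 → 'l'
  'e' (4) + 7 = 11 → 'l'
  'n' (13) + 7 = 20 → 'u'
  'a' (0) + 7 = 7 → 'h'
  'g' (6) + 7 = 13 → 'n'
  'e' (4) + 7 = 11 → 'l'
Result = "alluhnl"


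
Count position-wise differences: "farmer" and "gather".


Comparing character by character (same length = 6):
  Pos 0: 'f' vs 'g' !=
  Pos 1: 'a' vs 'a' =
  Pos 2: 'r' vs 't' !=
  Pos 3: 'm' vs 'h' !=
  Pos 4: 'e' vs 'e' =
  Pos 5: 'r' vs 'r' =
Hamming distance = 3


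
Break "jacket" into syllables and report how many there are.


Word: "jacket"
Syllable breakdown: jack | et
Counting: 2 parts
= 2 syllables


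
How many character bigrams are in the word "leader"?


Word: "leader" (length 6)
Number of 2-grams = length - 2 + 1 = 6 - 2 + 1
= 5


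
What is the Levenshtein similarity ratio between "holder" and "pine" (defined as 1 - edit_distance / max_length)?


Word 1: "holder" (length 6)
Word 2: "pine" (length 4)
One optimal edit sequence:
  1. delete 'h'  (+1)
  2. substitute 'o' -> 'p'  (+1)
  3. substitute 'l' -> 'i'  (+1)
  4. substitute 'd' -> 'n'  (+1)
  5. keep 'e'
  6. delete 'r'  (+1)
Edit distance = 5
Max length = max(6, 4) = 6
Similarity = 1 - 5/6
= 0.1667


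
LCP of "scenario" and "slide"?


Word 1: "scenario"
Word 2: "slide"
Comparing from start:
  Pos 0: 's' == 's'
  Pos 1: 'c' != 'l' (stop)
LCP = "s" (length 1)


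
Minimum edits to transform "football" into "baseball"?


Word 1: "football" (length 8)
Word 2: "baseball" (length 8)
One optimal edit sequence (insert/delete/substitute each cost 1):
  1. substitute 'f' -> 'b'  (+1)
  2. substitute 'o' -> 'a'  (+1)
  3. substitute 'o' -> 's'  (+1)
  4. substitute 't' -> 'e'  (+1)
  5. keep 'b'
  6. keep 'a'
  7. keep 'l'
  8. keep 'l'
Total edit operations: 4
Edit distance = 4


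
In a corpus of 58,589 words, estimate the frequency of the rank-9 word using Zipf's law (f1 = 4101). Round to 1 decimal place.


Zipf's law: f(r) = f(1) / r
f(1) = 4101
f(9) = 4101 / 9
= 455.7 occurrences


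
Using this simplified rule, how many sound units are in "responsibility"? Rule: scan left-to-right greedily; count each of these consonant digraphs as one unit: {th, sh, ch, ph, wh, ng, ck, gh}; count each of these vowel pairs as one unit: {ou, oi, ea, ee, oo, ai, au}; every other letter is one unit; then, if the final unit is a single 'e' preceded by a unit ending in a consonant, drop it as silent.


Word: "responsibility" (14 letters)
Left-to-right scan:
  [1] 'r' (letter)
  [2] 'e' (letter)
  [3] 's' (letter)
  [4] 'p' (letter)
  [5] 'o' (letter)
  [6] 'n' (letter)
  [7] 's' (letter)
  [8] 'i' (letter)
  [9] 'b' (letter)
  [10] 'i' (letter)
  [11] 'l' (letter)
  [12] 'i' (letter)
  [13] 't' (letter)
  [14] 'y' (letter)
Units from scan: 14
Sound units = 14 units


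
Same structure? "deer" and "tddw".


Pattern of "deer": [0, 1, 1, 2]
Pattern of "tddw": [0, 1, 1, 2]
Patterns match
Same pattern = Yes


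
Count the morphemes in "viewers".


Word: "viewers"
Morphemes: view / -er / -s
Each morpheme carries meaning
= 3 morphemes


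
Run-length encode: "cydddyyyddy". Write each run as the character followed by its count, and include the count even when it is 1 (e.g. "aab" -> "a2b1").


String: "cydddyyyddy"
Scanning for consecutive runs:
  'c' x 1
  'y' x 1
  'd' x 3
  'y' x 3
  'd' x 2
  'y' x 1
RLE = "c1y1d3y3d2y1"


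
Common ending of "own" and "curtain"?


Word 1: "own"
Word 2: "curtain"
Comparing from end:
  Pos -1: 'n' == 'n'
  Pos -2: 'w' != 'i' (stop)
LCS = "n" (length 1)


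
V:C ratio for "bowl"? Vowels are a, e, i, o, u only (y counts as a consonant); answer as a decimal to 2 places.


Word: "bowl"
Vowels (a,e,i,o,u): 1
Consonants: 3
Ratio = 1/3
= 0.33


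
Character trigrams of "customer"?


Word: "customer" (length 8)
Number of trigrams = 8 - 3 + 1 = 6
  Position 0: "cus"
  Position 1: "ust"
  Position 2: "sto"
  Position 3: "tom"
  Position 4: "ome"
  Position 5: "mer"
Trigrams = "cus", "ust", "sto", "tom", "ome", "mer"


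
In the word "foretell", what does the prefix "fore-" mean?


Prefix: fore-
Example: foretell = fore- + tell
Meaning = before


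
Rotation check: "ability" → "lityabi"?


Word: "ability", Candidate: "lityabi"
Method: check if candidate is substring of word+word
"abilityability" contains "lityabi"? Yes
Is rotation = Yes


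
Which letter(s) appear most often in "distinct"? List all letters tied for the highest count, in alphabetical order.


Word: "distinct"
Letter counts:
  'c': 1
  'd': 1
  'i': 2
  'n': 1
  's': 1
  't': 2
Maximum count = 2
Most frequent = 'i', 't' (2 times each)


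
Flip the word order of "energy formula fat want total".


Original: "energy formula fat want total"
Words (1..n): energy | formula | fat | want | total
Reversed (n..1): total | want | fat | formula | energy
Result = "total want fat formula energy"


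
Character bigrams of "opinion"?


Word: "opinion" (length 7)
Number of bigrams = 7 - 2 + 1 = 6
  Position 0: "op"
  Position 1: "pi"
  Position 2: "in"
  Position 3: "ni"
  Position 4: "io"
  Position 5: "on"
Bigrams = "op", "pi", "in", "ni", "io", "on"


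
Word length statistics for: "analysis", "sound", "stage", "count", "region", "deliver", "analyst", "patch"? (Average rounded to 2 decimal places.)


Lengths: "analysis"=8, "sound"=5, "stage"=5, "count"=5, "region"=6, "deliver"=7, "analyst"=7, "patch"=5
Sum = 48, Count = 8
Average = 48/8 = 6.00
= avg=6.00, min=5, max=8


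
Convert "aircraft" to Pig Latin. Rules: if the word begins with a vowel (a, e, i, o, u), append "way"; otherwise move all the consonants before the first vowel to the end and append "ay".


Word: "aircraft"
Starts with vowel → add 'way'
Pig Latin = "aircraftway"


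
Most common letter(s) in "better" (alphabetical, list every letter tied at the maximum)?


Word: "better"
Letter counts:
  'b': 1
  'e': 2
  'r': 1
  't': 2
Maximum count = 2
Most frequent = 'e', 't' (2 times each)


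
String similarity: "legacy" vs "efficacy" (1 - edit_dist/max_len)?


Word 1: "legacy" (length 6)
Word 2: "efficacy" (length 8)
One optimal edit sequence:
  1. insert 'e'  (+1)
  2. insert 'f'  (+1)
  3. substitute 'l' -> 'f'  (+1)
  4. substitute 'e' -> 'i'  (+1)
  5. substitute 'g' -> 'c'  (+1)
  6. keep 'a'
  7. keep 'c'
  8. keep 'y'
Edit distance = 5
Max length = max(6, 8) = 8
Similarity = 1 - 5/8
= 0.3750
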